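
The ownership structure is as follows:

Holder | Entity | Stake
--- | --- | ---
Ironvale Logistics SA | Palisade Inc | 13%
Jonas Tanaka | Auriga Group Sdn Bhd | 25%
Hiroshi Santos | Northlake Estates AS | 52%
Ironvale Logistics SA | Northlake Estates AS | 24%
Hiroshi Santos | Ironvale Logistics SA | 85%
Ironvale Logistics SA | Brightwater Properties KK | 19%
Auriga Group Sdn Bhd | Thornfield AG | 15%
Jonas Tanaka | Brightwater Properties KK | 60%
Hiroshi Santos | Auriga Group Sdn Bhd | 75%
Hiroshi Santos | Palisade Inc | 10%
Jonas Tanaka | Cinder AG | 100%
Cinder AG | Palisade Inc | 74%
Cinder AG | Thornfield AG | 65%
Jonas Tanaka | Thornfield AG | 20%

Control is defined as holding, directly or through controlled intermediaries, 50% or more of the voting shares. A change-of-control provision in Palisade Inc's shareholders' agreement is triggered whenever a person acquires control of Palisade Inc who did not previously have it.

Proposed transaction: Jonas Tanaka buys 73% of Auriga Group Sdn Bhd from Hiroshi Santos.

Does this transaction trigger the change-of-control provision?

No

The purchase adds only to Jonas's holdings (Hiroshi's stake shrinks), so Jonas is the only person who could newly come to control Palisade.
Jonas holds 100% of Cinder, so Jonas controls Cinder.
Cinder holds 74% of Palisade, so Jonas controls Palisade.
So Jonas already controls Palisade before the transaction.
After the purchase, Jonas's direct stake in Auriga rises to 25% + 73% = 98%, and Hiroshi's stake falls to 2%.
Jonas controlled Palisade already, so this is not a new person acquiring control; every other person's position is unchanged or reduced.
No new person acquires control, so the clause is not triggered.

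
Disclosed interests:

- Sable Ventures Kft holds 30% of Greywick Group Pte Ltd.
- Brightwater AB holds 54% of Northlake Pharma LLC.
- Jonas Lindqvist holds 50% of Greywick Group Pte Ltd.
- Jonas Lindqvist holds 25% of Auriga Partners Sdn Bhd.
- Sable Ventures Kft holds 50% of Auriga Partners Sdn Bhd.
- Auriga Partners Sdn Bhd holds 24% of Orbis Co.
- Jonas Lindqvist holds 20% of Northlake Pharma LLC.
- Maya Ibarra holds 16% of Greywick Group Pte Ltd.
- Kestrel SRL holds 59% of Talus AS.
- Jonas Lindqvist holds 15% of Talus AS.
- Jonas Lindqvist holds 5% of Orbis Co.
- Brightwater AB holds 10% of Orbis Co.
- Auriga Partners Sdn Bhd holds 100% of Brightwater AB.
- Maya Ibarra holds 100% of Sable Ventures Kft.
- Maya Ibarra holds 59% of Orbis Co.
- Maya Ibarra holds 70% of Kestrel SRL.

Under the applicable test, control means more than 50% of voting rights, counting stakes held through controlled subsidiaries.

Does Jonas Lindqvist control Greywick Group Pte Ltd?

No

Jonas's largest direct stake is 50% in Greywick, which does not meet the threshold, so Jonas controls no company.
In Greywick, Jonas's side holds only 50%, not > 50%.
So Jonas does not control Greywick.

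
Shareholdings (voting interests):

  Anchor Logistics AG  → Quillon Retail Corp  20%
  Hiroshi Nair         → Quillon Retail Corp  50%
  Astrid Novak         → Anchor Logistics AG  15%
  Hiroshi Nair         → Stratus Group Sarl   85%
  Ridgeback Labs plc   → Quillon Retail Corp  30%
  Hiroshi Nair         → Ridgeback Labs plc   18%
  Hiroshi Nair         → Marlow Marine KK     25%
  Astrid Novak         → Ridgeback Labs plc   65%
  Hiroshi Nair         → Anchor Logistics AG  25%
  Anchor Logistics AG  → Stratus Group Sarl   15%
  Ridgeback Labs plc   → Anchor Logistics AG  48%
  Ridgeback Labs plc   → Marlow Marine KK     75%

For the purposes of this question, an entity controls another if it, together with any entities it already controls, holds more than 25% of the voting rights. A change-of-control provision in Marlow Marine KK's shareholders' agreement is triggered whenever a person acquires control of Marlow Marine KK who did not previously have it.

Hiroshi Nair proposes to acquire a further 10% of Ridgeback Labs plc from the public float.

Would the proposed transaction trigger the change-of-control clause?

The purchase changes only Hiroshi's holdings, so Hiroshi is the only person who could newly come to control Marlow.
Hiroshi holds 85% of Stratus, so Hiroshi controls Stratus.
Hiroshi holds 50% of Quillon, so Hiroshi controls Quillon.
In Marlow, Hiroshi's side holds only 25%, not > 25%.
So before the transaction, Hiroshi does not control Marlow.
After the purchase, Hiroshi's direct stake in Ridgeback rises to 18% + 10% = 28%.
Hiroshi holds 28% of Ridgeback, so Hiroshi controls Ridgeback.
Ridgeback and Hiroshi together hold 75% + 25% = 100% of Marlow, so Hiroshi controls Marlow.
Hiroshi did not control Marlow before and does after, so the clause is triggered.

Yes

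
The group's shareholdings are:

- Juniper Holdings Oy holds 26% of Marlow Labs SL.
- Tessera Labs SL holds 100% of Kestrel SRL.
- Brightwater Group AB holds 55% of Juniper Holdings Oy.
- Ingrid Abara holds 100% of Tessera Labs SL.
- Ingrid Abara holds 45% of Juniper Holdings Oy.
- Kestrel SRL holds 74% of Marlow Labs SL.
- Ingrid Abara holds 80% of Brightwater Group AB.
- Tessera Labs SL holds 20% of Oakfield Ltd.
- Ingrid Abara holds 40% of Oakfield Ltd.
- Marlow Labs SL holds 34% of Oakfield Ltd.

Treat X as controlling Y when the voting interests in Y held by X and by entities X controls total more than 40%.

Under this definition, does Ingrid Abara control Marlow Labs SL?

Ingrid holds 80% of Brightwater, so Ingrid controls Brightwater.
Ingrid and Brightwater together hold 45% + 55% = 100% of Juniper, so Ingrid controls Juniper.
Ingrid holds 100% of Tessera, so Ingrid controls Tessera.
Tessera holds 100% of Kestrel, so Ingrid controls Kestrel.
Juniper and Kestrel together hold 26% + 74% = 100% of Marlow, so Ingrid controls Marlow.

Yes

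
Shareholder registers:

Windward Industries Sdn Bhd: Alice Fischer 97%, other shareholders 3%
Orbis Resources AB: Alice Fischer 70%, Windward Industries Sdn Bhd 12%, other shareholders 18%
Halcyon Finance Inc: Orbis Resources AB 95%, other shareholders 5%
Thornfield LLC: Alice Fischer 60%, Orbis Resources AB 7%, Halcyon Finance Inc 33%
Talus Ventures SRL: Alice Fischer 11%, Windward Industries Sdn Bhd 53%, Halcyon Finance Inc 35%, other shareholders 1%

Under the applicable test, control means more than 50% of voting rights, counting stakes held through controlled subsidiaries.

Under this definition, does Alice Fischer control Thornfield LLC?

Alice holds 97% of Windward, so Alice controls Windward.
Alice and Windward together hold 70% + 12% = 82% of Orbis, so Alice controls Orbis.
Orbis holds 95% of Halcyon, so Alice controls Halcyon.
Alice and Orbis and Halcyon together hold 60% + 7% + 33% = 100% of Thornfield, so Alice controls Thornfield.

Yes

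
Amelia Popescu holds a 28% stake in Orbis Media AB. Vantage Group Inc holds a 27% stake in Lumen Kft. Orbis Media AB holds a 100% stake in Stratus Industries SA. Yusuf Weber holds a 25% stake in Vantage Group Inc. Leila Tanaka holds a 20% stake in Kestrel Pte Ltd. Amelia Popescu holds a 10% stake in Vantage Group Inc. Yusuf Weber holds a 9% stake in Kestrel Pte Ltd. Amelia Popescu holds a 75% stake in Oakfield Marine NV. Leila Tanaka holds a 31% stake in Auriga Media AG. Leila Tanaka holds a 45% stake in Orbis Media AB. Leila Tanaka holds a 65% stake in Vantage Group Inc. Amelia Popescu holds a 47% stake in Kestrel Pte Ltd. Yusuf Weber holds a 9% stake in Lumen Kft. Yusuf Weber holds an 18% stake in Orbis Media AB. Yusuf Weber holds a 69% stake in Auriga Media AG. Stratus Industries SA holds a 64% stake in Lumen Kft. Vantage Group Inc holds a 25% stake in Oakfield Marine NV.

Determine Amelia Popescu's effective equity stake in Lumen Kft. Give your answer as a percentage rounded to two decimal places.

20.62%

Amelia reaches Lumen along 2 paths.
Via Vantage: 10% × 27% = 2.7%.
Via Orbis → Stratus: 28% × 100% × 64% = 17.92%.
Total: 2.7% + 17.92% = 20.62%.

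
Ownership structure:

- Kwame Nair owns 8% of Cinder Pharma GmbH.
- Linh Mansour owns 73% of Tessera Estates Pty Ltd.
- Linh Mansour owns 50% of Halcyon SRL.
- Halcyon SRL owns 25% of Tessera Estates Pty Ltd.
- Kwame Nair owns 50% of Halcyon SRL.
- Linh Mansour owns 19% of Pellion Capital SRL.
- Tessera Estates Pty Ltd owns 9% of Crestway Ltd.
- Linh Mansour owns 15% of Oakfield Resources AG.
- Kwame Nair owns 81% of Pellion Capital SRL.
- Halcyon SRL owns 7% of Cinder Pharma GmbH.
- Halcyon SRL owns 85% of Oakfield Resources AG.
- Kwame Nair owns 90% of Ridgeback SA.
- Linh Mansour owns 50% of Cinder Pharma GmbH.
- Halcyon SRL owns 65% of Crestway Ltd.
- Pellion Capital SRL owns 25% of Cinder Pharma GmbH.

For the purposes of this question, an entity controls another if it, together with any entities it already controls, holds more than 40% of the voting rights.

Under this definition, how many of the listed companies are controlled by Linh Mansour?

Linh holds 50% of Halcyon, so Linh controls Halcyon.
Linh and Halcyon together hold 50% + 7% = 57% of Cinder, so Linh controls Cinder.
Halcyon and Linh together hold 85% + 15% = 100% of Oakfield, so Linh controls Oakfield.
Linh and Halcyon together hold 73% + 25% = 98% of Tessera, so Linh controls Tessera.
Tessera and Halcyon together hold 9% + 65% = 74% of Crestway, so Linh controls Crestway.
No other company's threshold is met.
Linh controls 5 companies.

5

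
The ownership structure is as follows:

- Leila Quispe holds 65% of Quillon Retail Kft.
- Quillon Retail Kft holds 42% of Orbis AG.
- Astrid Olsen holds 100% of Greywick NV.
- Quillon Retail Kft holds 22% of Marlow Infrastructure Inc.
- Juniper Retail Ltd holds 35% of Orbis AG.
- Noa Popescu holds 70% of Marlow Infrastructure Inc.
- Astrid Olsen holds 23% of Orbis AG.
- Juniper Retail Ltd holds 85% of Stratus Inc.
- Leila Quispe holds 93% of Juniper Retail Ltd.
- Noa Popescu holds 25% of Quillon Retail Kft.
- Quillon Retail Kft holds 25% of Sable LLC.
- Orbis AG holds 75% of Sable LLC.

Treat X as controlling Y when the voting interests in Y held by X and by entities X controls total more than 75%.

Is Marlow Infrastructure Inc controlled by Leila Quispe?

No

Leila holds 93% of Juniper, so Leila controls Juniper.
Juniper holds 85% of Stratus, so Leila controls Stratus.
Neither Leila nor any entity Leila controls holds any voting interest in Marlow.
So Leila does not control Marlow.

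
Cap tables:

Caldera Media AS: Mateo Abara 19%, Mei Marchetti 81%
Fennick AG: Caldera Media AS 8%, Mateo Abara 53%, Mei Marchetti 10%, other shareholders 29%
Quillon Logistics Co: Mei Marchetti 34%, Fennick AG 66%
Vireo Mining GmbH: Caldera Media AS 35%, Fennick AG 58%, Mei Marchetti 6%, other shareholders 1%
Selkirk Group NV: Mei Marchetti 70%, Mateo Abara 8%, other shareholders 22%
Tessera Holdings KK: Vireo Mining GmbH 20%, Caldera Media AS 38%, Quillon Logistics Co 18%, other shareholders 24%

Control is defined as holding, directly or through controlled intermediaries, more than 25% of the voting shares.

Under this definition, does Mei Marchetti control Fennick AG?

No

Mei holds 81% of Caldera, so Mei controls Caldera.
Mei holds 34% of Quillon, so Mei controls Quillon.
Caldera and Mei together hold 35% + 6% = 41% of Vireo, so Mei controls Vireo.
Mei holds 70% of Selkirk, so Mei controls Selkirk.
Vireo and Caldera and Quillon together hold 20% + 38% + 18% = 76% of Tessera, so Mei controls Tessera.
In Fennick, Mei's side holds only 8% + 10% = 18%, not > 25%.
So Mei does not control Fennick.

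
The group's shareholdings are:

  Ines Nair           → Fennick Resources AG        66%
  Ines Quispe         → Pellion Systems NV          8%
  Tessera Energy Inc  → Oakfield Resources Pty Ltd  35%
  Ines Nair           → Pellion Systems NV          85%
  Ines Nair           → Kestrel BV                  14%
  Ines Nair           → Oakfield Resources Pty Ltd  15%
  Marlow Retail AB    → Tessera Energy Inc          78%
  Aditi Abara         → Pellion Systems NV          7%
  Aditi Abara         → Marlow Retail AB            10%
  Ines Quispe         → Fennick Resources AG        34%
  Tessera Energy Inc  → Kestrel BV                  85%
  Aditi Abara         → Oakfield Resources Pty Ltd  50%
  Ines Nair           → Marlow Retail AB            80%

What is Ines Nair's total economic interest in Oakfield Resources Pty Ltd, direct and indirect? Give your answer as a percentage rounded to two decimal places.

36.84%

Ines Nair reaches Oakfield along 2 paths.
Via Marlow → Tessera: 80% × 78% × 35% = 21.84%.
Direct stake: 15% = 15%.
Total: 21.84% + 15% = 36.84%.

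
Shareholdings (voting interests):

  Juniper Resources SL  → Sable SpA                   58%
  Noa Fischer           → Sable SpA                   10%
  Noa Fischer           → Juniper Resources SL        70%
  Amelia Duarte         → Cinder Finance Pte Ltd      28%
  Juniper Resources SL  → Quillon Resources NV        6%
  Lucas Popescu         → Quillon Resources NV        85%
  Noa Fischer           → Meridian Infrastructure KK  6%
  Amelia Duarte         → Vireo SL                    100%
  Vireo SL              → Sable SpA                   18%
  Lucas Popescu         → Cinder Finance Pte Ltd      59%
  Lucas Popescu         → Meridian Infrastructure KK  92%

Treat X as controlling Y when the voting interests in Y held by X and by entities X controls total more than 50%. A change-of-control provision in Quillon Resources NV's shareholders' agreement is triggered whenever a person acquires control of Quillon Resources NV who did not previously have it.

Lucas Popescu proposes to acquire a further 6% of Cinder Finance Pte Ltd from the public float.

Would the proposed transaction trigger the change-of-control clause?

No

The purchase changes only Lucas's holdings, so Lucas is the only person who could newly come to control Quillon.
Lucas holds 85% of Quillon, so Lucas controls Quillon.
So Lucas already controls Quillon before the transaction.
After the purchase, Lucas's direct stake in Cinder rises to 59% + 6% = 65%.
Lucas controlled Quillon already, so this is not a new person acquiring control; every other person's position is unchanged or reduced.
No new person acquires control, so the clause is not triggered.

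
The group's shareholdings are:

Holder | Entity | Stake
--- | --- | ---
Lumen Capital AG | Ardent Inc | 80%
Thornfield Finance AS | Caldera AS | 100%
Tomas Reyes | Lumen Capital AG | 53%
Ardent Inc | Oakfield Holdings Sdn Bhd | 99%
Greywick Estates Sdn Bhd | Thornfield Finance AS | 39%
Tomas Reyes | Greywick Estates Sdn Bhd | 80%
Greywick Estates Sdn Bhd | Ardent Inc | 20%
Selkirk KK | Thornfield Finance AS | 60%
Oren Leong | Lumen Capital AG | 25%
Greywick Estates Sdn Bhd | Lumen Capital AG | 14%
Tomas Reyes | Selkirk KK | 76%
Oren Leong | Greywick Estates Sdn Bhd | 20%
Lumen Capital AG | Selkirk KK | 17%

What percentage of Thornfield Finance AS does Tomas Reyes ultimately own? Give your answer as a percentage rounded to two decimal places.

83.35%

Tomas reaches Thornfield along 4 paths.
Via Selkirk: 76% × 60% = 45.6%.
Via Lumen → Selkirk: 53% × 17% × 60% = 5.406%.
Via Greywick → Lumen → Selkirk: 80% × 14% × 17% × 60% = 1.1424%.
Via Greywick: 80% × 39% = 31.2%.
Total: 45.6% + 5.406% + 1.1424% + 31.2% = 83.3484%.
Rounded: 83.35%.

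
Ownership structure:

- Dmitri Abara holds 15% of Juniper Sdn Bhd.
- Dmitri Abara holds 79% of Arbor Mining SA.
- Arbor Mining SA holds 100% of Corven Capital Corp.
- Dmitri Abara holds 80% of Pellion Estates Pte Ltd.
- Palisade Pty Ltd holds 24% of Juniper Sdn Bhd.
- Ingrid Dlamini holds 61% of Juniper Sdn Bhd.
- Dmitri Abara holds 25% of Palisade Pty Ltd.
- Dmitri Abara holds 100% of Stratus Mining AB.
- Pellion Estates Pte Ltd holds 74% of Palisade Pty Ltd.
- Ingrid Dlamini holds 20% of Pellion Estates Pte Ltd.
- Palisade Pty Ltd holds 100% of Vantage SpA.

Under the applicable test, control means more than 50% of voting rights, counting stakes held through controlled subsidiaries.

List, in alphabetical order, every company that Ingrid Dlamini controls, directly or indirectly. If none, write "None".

Ingrid holds 61% of Juniper, so Ingrid controls Juniper.
No other company's threshold is met.

Juniper Sdn Bhd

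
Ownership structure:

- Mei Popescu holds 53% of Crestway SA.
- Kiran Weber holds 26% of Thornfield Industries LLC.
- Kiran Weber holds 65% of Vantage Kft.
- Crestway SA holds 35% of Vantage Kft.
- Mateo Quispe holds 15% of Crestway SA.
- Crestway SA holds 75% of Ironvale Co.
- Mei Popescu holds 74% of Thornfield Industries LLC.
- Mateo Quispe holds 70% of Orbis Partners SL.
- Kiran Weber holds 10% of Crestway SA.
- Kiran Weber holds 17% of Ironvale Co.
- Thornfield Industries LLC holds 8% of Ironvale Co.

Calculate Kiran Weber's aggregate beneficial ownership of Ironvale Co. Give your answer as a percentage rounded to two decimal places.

26.58%

Kiran reaches Ironvale along 3 paths.
Via Crestway: 10% × 75% = 7.5%.
Direct stake: 17% = 17%.
Via Thornfield: 26% × 8% = 2.08%.
Total: 7.5% + 17% + 2.08% = 26.58%.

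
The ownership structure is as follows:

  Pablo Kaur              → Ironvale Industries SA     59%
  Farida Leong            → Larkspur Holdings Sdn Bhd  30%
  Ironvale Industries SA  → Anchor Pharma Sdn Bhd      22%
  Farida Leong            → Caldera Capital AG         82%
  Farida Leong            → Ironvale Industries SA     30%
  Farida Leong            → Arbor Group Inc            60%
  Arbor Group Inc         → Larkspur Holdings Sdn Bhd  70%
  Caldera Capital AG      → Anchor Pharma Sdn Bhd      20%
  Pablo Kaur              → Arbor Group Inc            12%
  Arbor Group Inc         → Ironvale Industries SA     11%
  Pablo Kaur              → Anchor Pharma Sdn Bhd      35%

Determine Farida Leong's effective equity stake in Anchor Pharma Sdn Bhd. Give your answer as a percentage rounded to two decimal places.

Farida reaches Anchor along 3 paths.
Via Ironvale: 30% × 22% = 6.6%.
Via Arbor → Ironvale: 60% × 11% × 22% = 1.452%.
Via Caldera: 82% × 20% = 16.4%.
Total: 6.6% + 1.452% + 16.4% = 24.452%.
Rounded: 24.45%.

24.45%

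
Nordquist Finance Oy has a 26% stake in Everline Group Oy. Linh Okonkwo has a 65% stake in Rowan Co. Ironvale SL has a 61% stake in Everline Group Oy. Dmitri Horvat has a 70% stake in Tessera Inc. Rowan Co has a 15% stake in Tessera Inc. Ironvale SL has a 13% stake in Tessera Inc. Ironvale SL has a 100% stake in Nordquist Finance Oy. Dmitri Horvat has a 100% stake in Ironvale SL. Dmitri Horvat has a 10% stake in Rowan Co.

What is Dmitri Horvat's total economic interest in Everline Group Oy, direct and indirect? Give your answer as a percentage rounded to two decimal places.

87.00%

Dmitri reaches Everline along 2 paths.
Via Ironvale: 100% × 61% = 61%.
Via Ironvale → Nordquist: 100% × 100% × 26% = 26%.
Total: 61% + 26% = 87%.
Rounded: 87.00%.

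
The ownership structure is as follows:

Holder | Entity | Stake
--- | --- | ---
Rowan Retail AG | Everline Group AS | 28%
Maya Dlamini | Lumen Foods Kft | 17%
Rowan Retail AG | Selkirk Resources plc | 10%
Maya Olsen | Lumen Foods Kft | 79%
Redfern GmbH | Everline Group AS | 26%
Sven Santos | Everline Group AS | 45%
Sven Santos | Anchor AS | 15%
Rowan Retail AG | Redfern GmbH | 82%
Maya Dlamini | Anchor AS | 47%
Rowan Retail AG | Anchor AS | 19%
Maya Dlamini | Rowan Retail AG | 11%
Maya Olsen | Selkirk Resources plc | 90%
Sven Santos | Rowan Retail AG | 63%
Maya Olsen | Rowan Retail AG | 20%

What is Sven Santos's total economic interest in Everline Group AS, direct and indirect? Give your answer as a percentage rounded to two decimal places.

Sven reaches Everline along 3 paths.
Via Rowan: 63% × 28% = 17.64%.
Direct stake: 45% = 45%.
Via Rowan → Redfern: 63% × 82% × 26% = 13.4316%.
Total: 17.64% + 45% + 13.4316% = 76.0716%.
Rounded: 76.07%.

76.07%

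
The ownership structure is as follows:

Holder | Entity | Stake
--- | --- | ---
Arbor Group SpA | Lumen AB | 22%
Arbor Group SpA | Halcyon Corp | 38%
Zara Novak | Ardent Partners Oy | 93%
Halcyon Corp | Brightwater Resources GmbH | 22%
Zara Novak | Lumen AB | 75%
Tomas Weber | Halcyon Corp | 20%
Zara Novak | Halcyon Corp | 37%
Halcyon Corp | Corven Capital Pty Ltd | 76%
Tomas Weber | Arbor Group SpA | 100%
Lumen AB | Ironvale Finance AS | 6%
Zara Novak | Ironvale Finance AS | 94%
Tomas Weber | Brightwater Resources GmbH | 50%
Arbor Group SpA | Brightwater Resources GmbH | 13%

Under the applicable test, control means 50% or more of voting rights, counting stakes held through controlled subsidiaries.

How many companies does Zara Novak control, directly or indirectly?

3

Zara holds 93% of Ardent, so Zara controls Ardent.
Zara holds 75% of Lumen, so Zara controls Lumen.
Zara and Lumen together hold 94% + 6% = 100% of Ironvale, so Zara controls Ironvale.
No other company's threshold is met.
Zara controls 3 companies.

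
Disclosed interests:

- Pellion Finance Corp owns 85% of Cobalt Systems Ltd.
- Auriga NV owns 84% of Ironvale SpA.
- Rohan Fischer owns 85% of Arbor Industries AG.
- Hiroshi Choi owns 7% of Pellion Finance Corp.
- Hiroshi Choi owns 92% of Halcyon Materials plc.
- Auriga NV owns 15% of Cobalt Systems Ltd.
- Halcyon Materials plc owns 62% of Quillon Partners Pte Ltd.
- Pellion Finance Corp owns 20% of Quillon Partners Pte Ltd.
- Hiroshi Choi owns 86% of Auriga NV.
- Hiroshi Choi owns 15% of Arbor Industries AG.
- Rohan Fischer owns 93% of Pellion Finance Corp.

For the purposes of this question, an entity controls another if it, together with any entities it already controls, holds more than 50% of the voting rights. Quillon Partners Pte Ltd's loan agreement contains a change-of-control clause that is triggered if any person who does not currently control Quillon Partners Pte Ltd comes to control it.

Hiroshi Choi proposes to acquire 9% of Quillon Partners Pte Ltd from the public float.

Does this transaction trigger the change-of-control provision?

No

The purchase changes only Hiroshi's holdings, so Hiroshi is the only person who could newly come to control Quillon.
Hiroshi holds 92% of Halcyon, so Hiroshi controls Halcyon.
Halcyon holds 62% of Quillon, so Hiroshi controls Quillon.
So Hiroshi already controls Quillon before the transaction.
After the purchase, Hiroshi holds 9% of Quillon directly.
Hiroshi controlled Quillon already, so this is not a new person acquiring control; every other person's position is unchanged or reduced.
No new person acquires control, so the clause is not triggered.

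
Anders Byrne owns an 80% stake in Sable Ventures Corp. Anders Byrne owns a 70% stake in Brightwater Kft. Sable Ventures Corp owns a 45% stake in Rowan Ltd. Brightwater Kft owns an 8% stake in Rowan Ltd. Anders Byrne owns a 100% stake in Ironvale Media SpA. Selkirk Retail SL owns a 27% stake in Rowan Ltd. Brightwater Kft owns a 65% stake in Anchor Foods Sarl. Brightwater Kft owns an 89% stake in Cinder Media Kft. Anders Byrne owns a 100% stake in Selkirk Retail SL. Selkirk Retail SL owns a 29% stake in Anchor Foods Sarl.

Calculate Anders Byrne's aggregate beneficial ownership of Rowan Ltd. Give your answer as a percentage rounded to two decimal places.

Anders reaches Rowan along 3 paths.
Via Selkirk: 100% × 27% = 27%.
Via Sable: 80% × 45% = 36%.
Via Brightwater: 70% × 8% = 5.6%.
Total: 27% + 36% + 5.6% = 68.6%.
Rounded: 68.60%.

68.60%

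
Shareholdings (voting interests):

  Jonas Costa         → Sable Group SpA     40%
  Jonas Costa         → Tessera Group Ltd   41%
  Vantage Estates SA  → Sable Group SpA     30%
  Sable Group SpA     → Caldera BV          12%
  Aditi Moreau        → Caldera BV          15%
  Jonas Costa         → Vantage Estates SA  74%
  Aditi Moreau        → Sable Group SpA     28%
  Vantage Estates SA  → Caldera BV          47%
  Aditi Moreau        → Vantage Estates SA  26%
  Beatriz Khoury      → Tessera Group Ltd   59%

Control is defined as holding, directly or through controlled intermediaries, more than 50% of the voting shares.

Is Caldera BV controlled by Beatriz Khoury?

Beatriz holds 59% of Tessera, so Beatriz controls Tessera.
Neither Beatriz nor any entity Beatriz controls holds any voting interest in Caldera.
So Beatriz does not control Caldera.

No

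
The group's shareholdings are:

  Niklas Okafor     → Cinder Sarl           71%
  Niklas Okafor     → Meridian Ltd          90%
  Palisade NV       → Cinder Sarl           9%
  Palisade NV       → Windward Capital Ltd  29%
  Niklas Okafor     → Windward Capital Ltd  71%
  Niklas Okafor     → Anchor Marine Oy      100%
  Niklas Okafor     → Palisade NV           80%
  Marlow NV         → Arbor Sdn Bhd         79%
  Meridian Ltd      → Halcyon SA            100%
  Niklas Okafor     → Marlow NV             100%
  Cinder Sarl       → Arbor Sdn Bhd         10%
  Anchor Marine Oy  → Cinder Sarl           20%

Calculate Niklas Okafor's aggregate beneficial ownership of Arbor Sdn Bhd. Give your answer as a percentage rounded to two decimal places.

Niklas reaches Arbor along 4 paths.
Via Marlow: 100% × 79% = 79%.
Via Cinder: 71% × 10% = 7.1%.
Via Anchor → Cinder: 100% × 20% × 10% = 2%.
Via Palisade → Cinder: 80% × 9% × 10% = 0.72%.
Total: 79% + 7.1% + 2% + 0.72% = 88.82%.

88.82%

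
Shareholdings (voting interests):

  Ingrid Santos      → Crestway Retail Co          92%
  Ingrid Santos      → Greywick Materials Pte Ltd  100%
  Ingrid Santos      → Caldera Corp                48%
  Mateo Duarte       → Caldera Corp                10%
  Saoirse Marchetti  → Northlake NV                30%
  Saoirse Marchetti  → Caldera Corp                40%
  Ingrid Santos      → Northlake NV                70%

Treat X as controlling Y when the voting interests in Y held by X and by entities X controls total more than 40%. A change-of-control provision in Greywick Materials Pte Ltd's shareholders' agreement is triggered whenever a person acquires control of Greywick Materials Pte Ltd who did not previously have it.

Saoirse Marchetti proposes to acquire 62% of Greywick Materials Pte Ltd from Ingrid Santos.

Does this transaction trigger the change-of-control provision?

Yes

The purchase adds only to Saoirse's holdings (Ingrid's stake shrinks), so Saoirse is the only person who could newly come to control Greywick.
Saoirse's largest direct stake is 40% in Caldera, which does not meet the threshold, so Saoirse controls no company.
Neither Saoirse nor any entity Saoirse controls holds any voting interest in Greywick.
So before the transaction, Saoirse does not control Greywick.
After the purchase, Saoirse holds 62% of Greywick directly, and Ingrid's stake falls to 38%.
Saoirse holds 62% of Greywick, so Saoirse controls Greywick.
Saoirse did not control Greywick before and does after, so the clause is triggered.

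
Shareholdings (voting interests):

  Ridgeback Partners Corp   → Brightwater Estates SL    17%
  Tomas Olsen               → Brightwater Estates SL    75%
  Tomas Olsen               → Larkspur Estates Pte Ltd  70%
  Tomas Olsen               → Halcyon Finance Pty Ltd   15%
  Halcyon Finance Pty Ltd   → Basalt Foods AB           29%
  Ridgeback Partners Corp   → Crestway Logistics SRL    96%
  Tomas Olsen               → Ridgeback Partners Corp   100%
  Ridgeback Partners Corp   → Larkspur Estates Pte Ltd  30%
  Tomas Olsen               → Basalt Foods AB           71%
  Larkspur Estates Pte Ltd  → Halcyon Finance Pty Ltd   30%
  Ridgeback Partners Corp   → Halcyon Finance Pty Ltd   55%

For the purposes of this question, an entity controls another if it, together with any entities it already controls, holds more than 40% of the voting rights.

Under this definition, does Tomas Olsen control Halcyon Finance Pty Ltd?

Tomas holds 100% of Ridgeback, so Tomas controls Ridgeback.
Tomas and Ridgeback together hold 70% + 30% = 100% of Larkspur, so Tomas controls Larkspur.
Larkspur and Ridgeback and Tomas together hold 30% + 55% + 15% = 100% of Halcyon, so Tomas controls Halcyon.

Yes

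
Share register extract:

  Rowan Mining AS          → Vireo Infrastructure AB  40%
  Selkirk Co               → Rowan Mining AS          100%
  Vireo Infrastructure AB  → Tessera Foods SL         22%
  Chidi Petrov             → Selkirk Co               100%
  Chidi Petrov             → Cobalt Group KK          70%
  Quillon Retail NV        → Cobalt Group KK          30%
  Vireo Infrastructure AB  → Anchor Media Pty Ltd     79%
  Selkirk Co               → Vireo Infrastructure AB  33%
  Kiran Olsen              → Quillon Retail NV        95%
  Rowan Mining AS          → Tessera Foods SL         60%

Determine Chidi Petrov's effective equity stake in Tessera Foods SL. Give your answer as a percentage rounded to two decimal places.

76.06%

Chidi reaches Tessera along 3 paths.
Via Selkirk → Rowan: 100% × 100% × 60% = 60%.
Via Selkirk → Rowan → Vireo: 100% × 100% × 40% × 22% = 8.8%.
Via Selkirk → Vireo: 100% × 33% × 22% = 7.26%.
Total: 60% + 8.8% + 7.26% = 76.06%.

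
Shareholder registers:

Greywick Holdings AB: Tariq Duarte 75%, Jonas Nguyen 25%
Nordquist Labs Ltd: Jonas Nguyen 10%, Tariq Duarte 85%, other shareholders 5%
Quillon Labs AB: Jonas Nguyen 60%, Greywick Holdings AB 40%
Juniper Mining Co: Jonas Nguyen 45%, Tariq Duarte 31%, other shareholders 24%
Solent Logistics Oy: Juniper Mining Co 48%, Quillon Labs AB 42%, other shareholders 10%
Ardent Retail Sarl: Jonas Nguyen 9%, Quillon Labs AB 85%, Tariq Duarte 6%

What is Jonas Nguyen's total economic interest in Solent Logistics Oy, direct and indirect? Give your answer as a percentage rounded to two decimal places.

Jonas reaches Solent along 3 paths.
Via Juniper: 45% × 48% = 21.6%.
Via Quillon: 60% × 42% = 25.2%.
Via Greywick → Quillon: 25% × 40% × 42% = 4.2%.
Total: 21.6% + 25.2% + 4.2% = 51%.
Rounded: 51.00%.

51.00%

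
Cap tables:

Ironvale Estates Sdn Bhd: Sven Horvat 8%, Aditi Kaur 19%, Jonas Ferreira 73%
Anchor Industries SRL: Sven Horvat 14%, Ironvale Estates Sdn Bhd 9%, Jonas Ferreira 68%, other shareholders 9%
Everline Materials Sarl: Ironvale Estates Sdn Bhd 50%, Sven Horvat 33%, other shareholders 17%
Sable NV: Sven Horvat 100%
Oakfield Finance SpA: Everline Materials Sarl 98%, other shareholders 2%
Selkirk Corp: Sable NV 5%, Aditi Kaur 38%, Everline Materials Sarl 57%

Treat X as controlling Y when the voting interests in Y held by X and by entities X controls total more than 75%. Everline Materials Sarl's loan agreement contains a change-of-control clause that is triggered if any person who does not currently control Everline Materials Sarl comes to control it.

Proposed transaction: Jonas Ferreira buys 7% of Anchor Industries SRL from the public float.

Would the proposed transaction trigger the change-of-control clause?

No

The purchase changes only Jonas's holdings, so Jonas is the only person who could newly come to control Everline.
Jonas's largest direct stake is 73% in Ironvale, which does not meet the threshold, so Jonas controls no company.
Neither Jonas nor any entity Jonas controls holds any voting interest in Everline.
So before the transaction, Jonas does not control Everline.
After the purchase, Jonas's direct stake in Anchor rises to 68% + 7% = 75%.
Jonas's side now holds 75% of Anchor, not > 75%, so Jonas still does not control Anchor.
After the transaction, neither Jonas nor any entity Jonas controls holds a voting interest in Everline, so Jonas still does not control it.
No new person acquires control, so the clause is not triggered.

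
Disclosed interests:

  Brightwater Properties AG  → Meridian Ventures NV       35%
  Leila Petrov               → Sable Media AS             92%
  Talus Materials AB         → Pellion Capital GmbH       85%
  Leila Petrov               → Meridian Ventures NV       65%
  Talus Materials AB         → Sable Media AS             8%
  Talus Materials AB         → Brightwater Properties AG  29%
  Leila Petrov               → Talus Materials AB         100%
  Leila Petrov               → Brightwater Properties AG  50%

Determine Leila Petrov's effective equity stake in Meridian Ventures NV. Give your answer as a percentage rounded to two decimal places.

Leila reaches Meridian along 3 paths.
Via Brightwater: 50% × 35% = 17.5%.
Via Talus → Brightwater: 100% × 29% × 35% = 10.15%.
Direct stake: 65% = 65%.
Total: 17.5% + 10.15% + 65% = 92.65%.

92.65%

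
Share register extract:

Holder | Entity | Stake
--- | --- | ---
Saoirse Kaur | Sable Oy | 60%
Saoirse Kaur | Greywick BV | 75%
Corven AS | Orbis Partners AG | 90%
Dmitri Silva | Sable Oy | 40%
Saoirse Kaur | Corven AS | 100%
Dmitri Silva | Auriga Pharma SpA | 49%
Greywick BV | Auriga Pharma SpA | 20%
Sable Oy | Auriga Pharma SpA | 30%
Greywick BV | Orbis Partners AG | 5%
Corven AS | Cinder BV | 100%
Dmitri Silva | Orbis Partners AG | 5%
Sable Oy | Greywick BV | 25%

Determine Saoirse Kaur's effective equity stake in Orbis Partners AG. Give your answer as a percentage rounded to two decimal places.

94.50%

Saoirse reaches Orbis along 3 paths.
Via Sable → Greywick: 60% × 25% × 5% = 0.75%.
Via Greywick: 75% × 5% = 3.75%.
Via Corven: 100% × 90% = 90%.
Total: 0.75% + 3.75% + 90% = 94.5%.
Rounded: 94.50%.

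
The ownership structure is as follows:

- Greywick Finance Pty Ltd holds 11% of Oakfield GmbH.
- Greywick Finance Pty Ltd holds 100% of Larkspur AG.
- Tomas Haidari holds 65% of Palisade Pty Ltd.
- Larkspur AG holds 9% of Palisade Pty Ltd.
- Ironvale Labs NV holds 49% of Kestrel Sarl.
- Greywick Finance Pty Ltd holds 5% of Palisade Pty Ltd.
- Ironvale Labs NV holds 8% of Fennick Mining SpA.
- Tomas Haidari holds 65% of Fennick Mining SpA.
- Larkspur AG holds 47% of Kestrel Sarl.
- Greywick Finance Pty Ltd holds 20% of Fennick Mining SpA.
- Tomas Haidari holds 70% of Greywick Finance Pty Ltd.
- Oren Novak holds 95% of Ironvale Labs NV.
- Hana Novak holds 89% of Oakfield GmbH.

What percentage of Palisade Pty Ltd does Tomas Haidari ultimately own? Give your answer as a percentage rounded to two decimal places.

74.80%

Tomas reaches Palisade along 3 paths.
Direct stake: 65% = 65%.
Via Greywick → Larkspur: 70% × 100% × 9% = 6.3%.
Via Greywick: 70% × 5% = 3.5%.
Total: 65% + 6.3% + 3.5% = 74.8%.
Rounded: 74.80%.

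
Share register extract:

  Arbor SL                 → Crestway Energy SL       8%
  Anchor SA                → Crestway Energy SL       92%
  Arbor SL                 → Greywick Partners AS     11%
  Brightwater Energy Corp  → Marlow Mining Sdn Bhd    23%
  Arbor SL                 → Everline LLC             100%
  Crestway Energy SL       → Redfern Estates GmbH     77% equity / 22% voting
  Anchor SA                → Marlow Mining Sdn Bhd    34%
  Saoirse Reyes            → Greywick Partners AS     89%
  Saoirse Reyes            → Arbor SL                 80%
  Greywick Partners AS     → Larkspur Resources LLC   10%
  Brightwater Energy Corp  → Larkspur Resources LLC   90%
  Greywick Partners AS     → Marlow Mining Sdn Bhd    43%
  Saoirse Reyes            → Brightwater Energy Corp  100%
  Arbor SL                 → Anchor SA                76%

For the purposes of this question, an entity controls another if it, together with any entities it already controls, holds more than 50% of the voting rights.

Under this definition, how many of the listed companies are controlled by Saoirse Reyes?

Saoirse holds 100% of Brightwater, so Saoirse controls Brightwater.
Saoirse holds 80% of Arbor, so Saoirse controls Arbor.
Saoirse and Arbor together hold 89% + 11% = 100% of Greywick, so Saoirse controls Greywick.
Arbor holds 76% of Anchor, so Saoirse controls Anchor.
Anchor and Arbor together hold 92% + 8% = 100% of Crestway, so Saoirse controls Crestway.
Greywick and Brightwater together hold 10% + 90% = 100% of Larkspur, so Saoirse controls Larkspur.
Arbor holds 100% of Everline, so Saoirse controls Everline.
Greywick and Brightwater and Anchor together hold 43% + 23% + 34% = 100% of Marlow, so Saoirse controls Marlow.
No other company's threshold is met.
Saoirse controls 8 companies.

8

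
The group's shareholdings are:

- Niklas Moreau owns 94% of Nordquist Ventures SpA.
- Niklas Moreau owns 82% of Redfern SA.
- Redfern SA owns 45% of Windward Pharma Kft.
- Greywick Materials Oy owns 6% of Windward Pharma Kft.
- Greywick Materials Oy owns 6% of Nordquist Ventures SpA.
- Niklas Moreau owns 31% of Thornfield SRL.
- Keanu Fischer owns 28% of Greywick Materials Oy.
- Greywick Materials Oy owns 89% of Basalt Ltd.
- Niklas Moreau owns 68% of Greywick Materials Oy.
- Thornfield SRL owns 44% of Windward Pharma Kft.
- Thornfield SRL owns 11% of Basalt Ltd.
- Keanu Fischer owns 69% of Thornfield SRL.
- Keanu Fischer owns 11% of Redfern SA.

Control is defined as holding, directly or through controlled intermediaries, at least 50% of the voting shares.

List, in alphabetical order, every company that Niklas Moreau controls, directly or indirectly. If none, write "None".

Basalt Ltd, Greywick Materials Oy, Nordquist Ventures SpA, Redfern SA, Windward Pharma Kft

Niklas holds 82% of Redfern, so Niklas controls Redfern.
Niklas holds 68% of Greywick, so Niklas controls Greywick.
Redfern and Greywick together hold 45% + 6% = 51% of Windward, so Niklas controls Windward.
Niklas and Greywick together hold 94% + 6% = 100% of Nordquist, so Niklas controls Nordquist.
Greywick holds 89% of Basalt, so Niklas controls Basalt.
No other company's threshold is met.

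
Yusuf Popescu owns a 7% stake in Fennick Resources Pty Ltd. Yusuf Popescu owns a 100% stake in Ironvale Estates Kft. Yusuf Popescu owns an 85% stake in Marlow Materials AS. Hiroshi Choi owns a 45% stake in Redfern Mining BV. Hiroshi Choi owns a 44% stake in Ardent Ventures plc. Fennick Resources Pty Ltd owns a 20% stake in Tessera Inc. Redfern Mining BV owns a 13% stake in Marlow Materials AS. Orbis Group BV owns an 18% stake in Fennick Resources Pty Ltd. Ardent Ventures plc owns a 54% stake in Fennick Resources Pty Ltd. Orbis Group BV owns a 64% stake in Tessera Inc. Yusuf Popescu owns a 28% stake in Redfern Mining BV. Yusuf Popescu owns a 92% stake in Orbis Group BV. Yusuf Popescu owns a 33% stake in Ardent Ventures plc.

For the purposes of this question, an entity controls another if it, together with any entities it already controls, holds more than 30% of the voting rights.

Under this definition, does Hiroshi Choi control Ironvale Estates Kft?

Hiroshi holds 44% of Ardent, so Hiroshi controls Ardent.
Hiroshi holds 45% of Redfern, so Hiroshi controls Redfern.
Ardent holds 54% of Fennick, so Hiroshi controls Fennick.
Neither Hiroshi nor any entity Hiroshi controls holds any voting interest in Ironvale.
So Hiroshi does not control Ironvale.

No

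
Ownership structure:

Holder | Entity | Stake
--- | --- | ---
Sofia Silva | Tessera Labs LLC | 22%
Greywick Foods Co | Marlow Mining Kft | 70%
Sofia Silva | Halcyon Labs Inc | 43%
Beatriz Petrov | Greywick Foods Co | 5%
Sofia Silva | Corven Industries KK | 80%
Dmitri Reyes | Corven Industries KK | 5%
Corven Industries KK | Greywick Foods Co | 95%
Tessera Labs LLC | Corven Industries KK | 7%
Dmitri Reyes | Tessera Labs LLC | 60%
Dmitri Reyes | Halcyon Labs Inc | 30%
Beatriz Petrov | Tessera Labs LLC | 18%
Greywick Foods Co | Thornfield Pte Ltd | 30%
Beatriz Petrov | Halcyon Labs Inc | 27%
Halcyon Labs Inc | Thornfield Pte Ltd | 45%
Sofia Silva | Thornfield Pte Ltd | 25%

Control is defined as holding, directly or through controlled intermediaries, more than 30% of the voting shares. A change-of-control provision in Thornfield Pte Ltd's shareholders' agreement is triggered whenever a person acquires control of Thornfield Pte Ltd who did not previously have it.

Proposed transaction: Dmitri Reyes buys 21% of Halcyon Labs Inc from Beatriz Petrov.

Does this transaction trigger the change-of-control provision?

Yes

The purchase adds only to Dmitri's holdings (Beatriz's stake shrinks), so Dmitri is the only person who could newly come to control Thornfield.
Dmitri holds 60% of Tessera, so Dmitri controls Tessera.
Neither Dmitri nor any entity Dmitri controls holds any voting interest in Thornfield.
So before the transaction, Dmitri does not control Thornfield.
After the purchase, Dmitri's direct stake in Halcyon rises to 30% + 21% = 51%, and Beatriz's stake falls to 6%.
Dmitri holds 51% of Halcyon, so Dmitri controls Halcyon.
Halcyon holds 45% of Thornfield, so Dmitri controls Thornfield.
Dmitri did not control Thornfield before and does after, so the clause is triggered.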